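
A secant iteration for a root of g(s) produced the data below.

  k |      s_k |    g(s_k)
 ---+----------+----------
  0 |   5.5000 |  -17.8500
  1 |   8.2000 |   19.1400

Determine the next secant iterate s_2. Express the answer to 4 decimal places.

s_2 = 8.2000 − 19.1400·(8.2000 − 5.5000) / (19.1400 − (-17.8500))
   = 8.2000 − (51.678000)/(36.990000) = 6.802920

6.8029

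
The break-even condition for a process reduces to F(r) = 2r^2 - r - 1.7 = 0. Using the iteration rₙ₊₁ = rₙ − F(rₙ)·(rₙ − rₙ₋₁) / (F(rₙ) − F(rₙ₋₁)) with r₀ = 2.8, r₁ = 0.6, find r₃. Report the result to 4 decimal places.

F(2.8) = 11.180000, F(0.6) = -1.580000
r₂ = 0.600000 − (-1.580000)·(0.600000 − 2.800000) / (-1.580000 − 11.180000) = 0.600000 − (3.476000)/(-12.760000) = 0.872414
F(0.872414) = -1.050202
r₃ = 0.872414 − (-1.050202)·(0.872414 − 0.600000) / (-1.050202 − (-1.580000)) = 0.872414 − (-0.286090)/(0.529798) = 1.412411

1.4124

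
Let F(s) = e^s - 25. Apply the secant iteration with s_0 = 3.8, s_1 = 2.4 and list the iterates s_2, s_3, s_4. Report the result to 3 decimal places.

2.981, 3.335, 3.205

F(3.8) = 19.70118, F(2.4) = -13.97682
s_2 = 2.40000 − (-13.97682)·(2.40000 − 3.80000) / (-13.97682 − 19.70118) = 2.40000 − (19.56755)/(-33.67801) = 2.98102
F(2.98102) = -5.29212
s_3 = 2.98102 − (-5.29212)·(2.98102 − 2.40000) / (-5.29212 − (-13.97682)) = 2.98102 − (-3.07482)/(8.68471) = 3.33507
F(3.33507) = 3.08031
s_4 = 3.33507 − 3.08031·(3.33507 − 2.98102) / (3.08031 − (-5.29212)) = 3.33507 − (1.09058)/(8.37242) = 3.20481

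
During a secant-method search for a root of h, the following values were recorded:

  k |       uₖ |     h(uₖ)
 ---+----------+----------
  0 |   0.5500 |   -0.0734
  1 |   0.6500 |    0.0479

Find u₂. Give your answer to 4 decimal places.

u₂ = 0.6500 − 0.0479·(0.6500 − 0.5500) / (0.0479 − (-0.0734))
   = 0.6500 − (0.004790)/(0.121300) = 0.610511

0.6105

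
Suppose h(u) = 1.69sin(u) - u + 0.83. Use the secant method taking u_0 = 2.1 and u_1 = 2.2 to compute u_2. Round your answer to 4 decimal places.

2.1981

h(2.1) = 0.188824, h(2.2) = -0.003641
u_2 = 2.200000 − (-0.003641)·(2.200000 − 2.100000) / (-0.003641 − 0.188824) = 2.200000 − (-0.000364)/(-0.192465) = 2.198108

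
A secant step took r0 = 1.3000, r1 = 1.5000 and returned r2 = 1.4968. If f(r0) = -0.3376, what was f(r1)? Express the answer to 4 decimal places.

0.0055

The secant line through (1.3000, -0.3376) and (1.5000, f(r1)) crosses zero at r2 = 1.4968.
So (1.3000, -0.3376), (1.5000, f(r1)), (1.4968, 0) are collinear:
f(r1) = -0.3376 · (1.5000 − 1.4968) / (1.3000 − 1.4968) = -0.3376 · (0.003200)/(-0.196800) = 0.005489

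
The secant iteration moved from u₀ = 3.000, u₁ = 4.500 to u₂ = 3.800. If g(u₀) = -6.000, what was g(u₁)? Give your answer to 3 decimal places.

The secant line through (3.000, -6.000) and (4.500, g(u₁)) crosses zero at u₂ = 3.800.
So (3.000, -6.000), (4.500, g(u₁)), (3.800, 0) are collinear:
g(u₁) = -6.000 · (4.500 − 3.800) / (3.000 − 3.800) = -6.000 · (0.70000)/(-0.80000) = 5.25000

5.250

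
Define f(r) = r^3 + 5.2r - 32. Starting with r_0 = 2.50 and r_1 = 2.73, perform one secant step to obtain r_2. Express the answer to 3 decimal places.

f(2.50) = -3.37500, f(2.73) = 2.54242
r_2 = 2.73000 − 2.54242·(2.73000 − 2.50000) / (2.54242 − (-3.37500)) = 2.73000 − (0.58476)/(5.91742) = 2.63118

2.631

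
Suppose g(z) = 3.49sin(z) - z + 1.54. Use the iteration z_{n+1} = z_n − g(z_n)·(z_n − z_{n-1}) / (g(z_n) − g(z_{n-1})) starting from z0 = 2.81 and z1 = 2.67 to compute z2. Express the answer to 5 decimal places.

2.77821

g(2.81) = -0.1338328, g(2.67) = 0.4555268
z2 = 2.6700000 − 0.4555268·(2.6700000 − 2.8100000) / (0.4555268 − (-0.1338328)) = 2.6700000 − (-0.0637738)/(0.5893596) = 2.7782086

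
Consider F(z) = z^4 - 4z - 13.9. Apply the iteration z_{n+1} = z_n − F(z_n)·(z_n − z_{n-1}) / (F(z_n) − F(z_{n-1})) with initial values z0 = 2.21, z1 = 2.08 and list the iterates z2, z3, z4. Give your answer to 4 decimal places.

F(2.21) = 1.114433, F(2.08) = -3.502263
z2 = 2.080000 − (-3.502263)·(2.080000 − 2.210000) / (-3.502263 − 1.114433) = 2.080000 − (0.455294)/(-4.616696) = 2.178619
F(2.178619) = -0.086344
z3 = 2.178619 − (-0.086344)·(2.178619 − 2.080000) / (-0.086344 − (-3.502263)) = 2.178619 − (-0.008515)/(3.415919) = 2.181112
F(2.181112) = 0.006969
z4 = 2.181112 − 0.006969·(2.181112 − 2.178619) / (0.006969 − (-0.086344)) = 2.181112 − (0.000017)/(0.093313) = 2.180926

2.1786, 2.1811, 2.1809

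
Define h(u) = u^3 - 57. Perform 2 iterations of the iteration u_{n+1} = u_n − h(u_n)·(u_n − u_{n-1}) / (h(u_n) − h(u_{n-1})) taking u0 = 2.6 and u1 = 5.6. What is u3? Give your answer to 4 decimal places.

h(2.6) = -39.424000, h(5.6) = 118.616000
u2 = 5.600000 − 118.616000·(5.600000 − 2.600000) / (118.616000 − (-39.424000)) = 5.600000 − (355.848000)/(158.040000) = 3.348368
h(3.348368) = -19.459560
u3 = 3.348368 − (-19.459560)·(3.348368 − 5.600000) / (-19.459560 − 118.616000) = 3.348368 − (43.815778)/(-138.075560) = 3.665699

3.6657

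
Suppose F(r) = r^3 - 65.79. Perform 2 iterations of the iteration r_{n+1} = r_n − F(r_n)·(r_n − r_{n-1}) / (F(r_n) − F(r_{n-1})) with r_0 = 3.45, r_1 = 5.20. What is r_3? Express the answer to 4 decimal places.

F(3.45) = -24.726375, F(5.20) = 74.818000
r_2 = 5.200000 − 74.818000·(5.200000 − 3.450000) / (74.818000 − (-24.726375)) = 5.200000 − (130.931500)/(99.544375) = 3.884692
F(3.884692) = -7.166760
r_3 = 3.884692 − (-7.166760)·(3.884692 − 5.200000) / (-7.166760 − 74.818000) = 3.884692 − (9.426496)/(-81.984760) = 3.999671

3.9997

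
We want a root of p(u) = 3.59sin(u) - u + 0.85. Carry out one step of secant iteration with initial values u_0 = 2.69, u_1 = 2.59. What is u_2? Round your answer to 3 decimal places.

p(2.69) = -0.27333, p(2.59) = 0.14132
u_2 = 2.59000 − 0.14132·(2.59000 − 2.69000) / (0.14132 − (-0.27333)) = 2.59000 − (-0.01413)/(0.41465) = 2.62408

2.624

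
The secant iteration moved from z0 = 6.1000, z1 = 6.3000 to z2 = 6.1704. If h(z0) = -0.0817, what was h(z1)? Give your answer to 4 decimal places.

0.1504

The secant line through (6.1000, -0.0817) and (6.3000, h(z1)) crosses zero at z2 = 6.1704.
So (6.1000, -0.0817), (6.3000, h(z1)), (6.1704, 0) are collinear:
h(z1) = -0.0817 · (6.3000 − 6.1704) / (6.1000 − 6.1704) = -0.0817 · (0.129600)/(-0.070400) = 0.150402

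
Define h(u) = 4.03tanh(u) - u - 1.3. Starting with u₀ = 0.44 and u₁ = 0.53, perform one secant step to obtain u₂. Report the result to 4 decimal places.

0.4730

h(0.44) = -0.073013, h(0.53) = 0.126086
u₂ = 0.530000 − 0.126086·(0.530000 − 0.440000) / (0.126086 − (-0.073013)) = 0.530000 − (0.011348)/(0.199099) = 0.473005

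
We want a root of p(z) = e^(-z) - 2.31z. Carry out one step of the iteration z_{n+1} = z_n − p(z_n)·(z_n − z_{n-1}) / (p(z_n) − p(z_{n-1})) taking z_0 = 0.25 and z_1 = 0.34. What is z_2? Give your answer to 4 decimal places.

0.3159

p(0.25) = 0.201301, p(0.34) = -0.073630
z_2 = 0.340000 − (-0.073630)·(0.340000 − 0.250000) / (-0.073630 − 0.201301) = 0.340000 − (-0.006627)/(-0.274930) = 0.315897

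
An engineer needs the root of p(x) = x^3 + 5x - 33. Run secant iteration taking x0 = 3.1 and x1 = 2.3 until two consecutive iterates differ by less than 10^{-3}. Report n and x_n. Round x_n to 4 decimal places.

n = 5, x_n = 2.6932

p(3.1) = 12.291000, p(2.3) = -9.333000
x2 = 2.300000 − (-9.333000)·(-0.800000)/(-21.624000) = 2.645283;  |Δ| = 0.345283
p(2.645283) = -1.263158
x3 = 2.645283 − (-1.263158)·(0.345283)/(8.069842) = 2.699330;  |Δ| = 0.054047
p(2.699330) = 0.164989
x4 = 2.699330 − 0.164989·(0.054047)/(1.428147) = 2.693086;  |Δ| = 0.006244
p(2.693086) = -0.002399
x5 = 2.693086 − (-0.002399)·(-0.006244)/(-0.167388) = 2.693175;  |Δ| = 0.000089
|x5 − x4| = 0.000089 < 10^{-3}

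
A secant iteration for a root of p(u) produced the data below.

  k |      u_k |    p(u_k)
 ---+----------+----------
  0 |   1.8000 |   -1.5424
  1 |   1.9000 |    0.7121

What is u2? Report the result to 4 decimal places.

1.8684

u2 = 1.9000 − 0.7121·(1.9000 − 1.8000) / (0.7121 − (-1.5424))
   = 1.9000 − (0.071210)/(2.254500) = 1.868414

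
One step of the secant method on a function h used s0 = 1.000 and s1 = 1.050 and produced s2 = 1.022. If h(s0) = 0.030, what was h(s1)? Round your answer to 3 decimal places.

-0.038

The secant line through (1.000, 0.030) and (1.050, h(s1)) crosses zero at s2 = 1.022.
So (1.000, 0.030), (1.050, h(s1)), (1.022, 0) are collinear:
h(s1) = 0.030 · (1.050 − 1.022) / (1.000 − 1.022) = 0.030 · (0.02800)/(-0.02200) = -0.03818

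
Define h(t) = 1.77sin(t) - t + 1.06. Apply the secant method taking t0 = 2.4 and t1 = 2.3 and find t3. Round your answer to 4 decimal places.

2.3363

h(2.4) = -0.144430, h(2.3) = 0.079898
t2 = 2.300000 − 0.079898·(2.300000 − 2.400000) / (0.079898 − (-0.144430)) = 2.300000 − (-0.007990)/(0.224328) = 2.335617
h(2.335617) = 0.001450
t3 = 2.335617 − 0.001450·(2.335617 − 2.300000) / (0.001450 − 0.079898) = 2.335617 − (0.000052)/(-0.078448) = 2.336275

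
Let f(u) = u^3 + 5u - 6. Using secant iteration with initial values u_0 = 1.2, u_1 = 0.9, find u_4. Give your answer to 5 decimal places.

1.00000

f(1.2) = 1.7280000, f(0.9) = -0.7710000
u_2 = 0.9000000 − (-0.7710000)·(0.9000000 − 1.2000000) / (-0.7710000 − 1.7280000) = 0.9000000 − (0.2313000)/(-2.4990000) = 0.9925570
f(0.9925570) = -0.0593780
u_3 = 0.9925570 − (-0.0593780)·(0.9925570 − 0.9000000) / (-0.0593780 − (-0.7710000)) = 0.9925570 − (-0.0054959)/(0.7116220) = 1.0002800
f(1.0002800) = 0.0022404
u_4 = 1.0002800 − 0.0022404·(1.0002800 − 0.9925570) / (0.0022404 − (-0.0593780)) = 1.0002800 − (0.0000173)/(0.0616184) = 0.9999992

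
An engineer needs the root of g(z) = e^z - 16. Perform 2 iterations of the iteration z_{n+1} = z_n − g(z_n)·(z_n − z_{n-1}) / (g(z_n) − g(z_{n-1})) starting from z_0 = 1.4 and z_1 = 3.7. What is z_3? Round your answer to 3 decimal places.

g(1.4) = -11.94480, g(3.7) = 24.44730
z_2 = 3.70000 − 24.44730·(3.70000 − 1.40000) / (24.44730 − (-11.94480)) = 3.70000 − (56.22880)/(36.39210) = 2.15492
g(2.15492) = -7.37282
z_3 = 2.15492 − (-7.37282)·(2.15492 − 3.70000) / (-7.37282 − 24.44730) = 2.15492 − (11.39162)/(-31.82013) = 2.51292

2.513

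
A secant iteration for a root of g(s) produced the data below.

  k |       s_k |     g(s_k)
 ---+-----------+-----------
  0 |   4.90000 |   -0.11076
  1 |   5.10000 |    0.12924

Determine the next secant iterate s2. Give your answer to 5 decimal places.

s2 = 5.10000 − 0.12924·(5.10000 − 4.90000) / (0.12924 − (-0.11076))
   = 5.10000 − (0.0258480)/(0.2400000) = 4.9923000

4.99230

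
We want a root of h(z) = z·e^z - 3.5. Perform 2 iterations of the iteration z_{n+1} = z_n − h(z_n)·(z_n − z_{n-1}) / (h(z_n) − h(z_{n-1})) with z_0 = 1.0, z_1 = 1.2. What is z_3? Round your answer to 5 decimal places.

h(1.0) = -0.7817182, h(1.2) = 0.4841403
z_2 = 1.2000000 − 0.4841403·(1.2000000 − 1.0000000) / (0.4841403 − (-0.7817182)) = 1.2000000 − (0.0968281)/(1.2658585) = 1.1235080
h(1.1235080) = -0.0445112
z_3 = 1.1235080 − (-0.0445112)·(1.1235080 − 1.2000000) / (-0.0445112 − 0.4841403) = 1.1235080 − (0.0034048)/(-0.5286515) = 1.1299484

1.12995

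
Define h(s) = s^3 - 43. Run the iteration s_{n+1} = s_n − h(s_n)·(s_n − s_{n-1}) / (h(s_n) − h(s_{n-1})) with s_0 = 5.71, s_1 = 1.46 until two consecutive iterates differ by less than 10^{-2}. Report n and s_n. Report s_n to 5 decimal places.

n = 8, s_n = 3.50339

h(5.71) = 143.1694110, h(1.46) = -39.8878640
s_2 = 1.4600000 − (-39.8878640)·(-4.2500000)/(-183.0572750) = 2.3860677;  |Δ| = 0.9260677
h(2.3860677) = -29.4153560
s_3 = 2.3860677 − (-29.4153560)·(0.9260677)/(10.4725080) = 4.9872220;  |Δ| = 2.6011544
h(4.9872220) = 81.0440979
s_4 = 4.9872220 − 81.0440979·(2.6011544)/(110.4594538) = 3.0787551;  |Δ| = 1.9084669
h(3.0787551) = -13.8173013
s_5 = 3.0787551 − (-13.8173013)·(-1.9084669)/(-94.8613992) = 3.3567382;  |Δ| = 0.2779831
h(3.3567382) = -5.1773100
s_6 = 3.3567382 − (-5.1773100)·(0.2779831)/(8.6399913) = 3.5233130;  |Δ| = 0.1665748
h(3.5233130) = 0.7374706
s_7 = 3.5233130 − 0.7374706·(0.1665748)/(5.9147807) = 3.5025440;  |Δ| = 0.0207690
h(3.5025440) = -0.0314410
s_8 = 3.5025440 − (-0.0314410)·(-0.0207690)/(-0.7689116) = 3.5033932;  |Δ| = 0.0008492
|s_8 − s_7| = 0.0008492 < 10^{-2}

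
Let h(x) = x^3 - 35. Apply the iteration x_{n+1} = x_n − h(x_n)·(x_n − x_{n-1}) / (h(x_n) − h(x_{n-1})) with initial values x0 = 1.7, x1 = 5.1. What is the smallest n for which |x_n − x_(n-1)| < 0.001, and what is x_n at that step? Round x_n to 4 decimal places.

h(1.7) = -30.087000, h(5.1) = 97.651000
x2 = 5.100000 − 97.651000·(3.400000)/(127.738000) = 2.500825;  |Δ| = 2.599175
h(2.500825) = -19.359524
x3 = 2.500825 − (-19.359524)·(-2.599175)/(-117.010524) = 2.930862;  |Δ| = 0.430036
h(2.930862) = -9.824047
x4 = 2.930862 − (-9.824047)·(0.430036)/(9.535476) = 3.373912;  |Δ| = 0.443051
h(3.373912) = 3.406197
x5 = 3.373912 − 3.406197·(0.443051)/(13.230244) = 3.259846;  |Δ| = 0.114066
h(3.259846) = -0.358921
x6 = 3.259846 − (-0.358921)·(-0.114066)/(-3.765118) = 3.270720;  |Δ| = 0.010874
h(3.270720) = -0.011114
x7 = 3.270720 − (-0.011114)·(0.010874)/(0.347807) = 3.271068;  |Δ| = 0.000347
|x7 − x6| = 0.000347 < 0.001

n = 7, x_n = 3.2711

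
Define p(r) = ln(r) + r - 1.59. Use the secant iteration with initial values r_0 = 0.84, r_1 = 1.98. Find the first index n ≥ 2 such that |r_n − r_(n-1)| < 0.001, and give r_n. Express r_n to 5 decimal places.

p(0.84) = -0.9243534, p(1.98) = 1.0730968
r_2 = 1.9800000 − 1.0730968·(1.1400000)/(1.9974502) = 1.3675540;  |Δ| = 0.6124460
p(1.3675540) = 0.0905777
r_3 = 1.3675540 − 0.0905777·(-0.6124460)/(-0.9825191) = 1.3110930;  |Δ| = 0.0564610
p(1.3110930) = -0.0080458
r_4 = 1.3110930 − (-0.0080458)·(-0.0564610)/(-0.0986235) = 1.3156992;  |Δ| = 0.0046061
p(1.3156992) = 0.0000674
r_5 = 1.3156992 − 0.0000674·(0.0046061)/(0.0081132) = 1.3156609;  |Δ| = 0.0000383
|r_5 − r_4| = 0.0000383 < 0.001

n = 5, r_n = 1.31566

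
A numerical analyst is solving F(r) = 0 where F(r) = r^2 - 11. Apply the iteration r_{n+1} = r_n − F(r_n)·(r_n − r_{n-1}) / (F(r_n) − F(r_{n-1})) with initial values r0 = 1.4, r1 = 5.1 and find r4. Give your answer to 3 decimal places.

F(1.4) = -9.04000, F(5.1) = 15.01000
r2 = 5.10000 − 15.01000·(5.10000 − 1.40000) / (15.01000 − (-9.04000)) = 5.10000 − (55.53700)/(24.05000) = 2.79077
F(2.79077) = -3.21161
r3 = 2.79077 − (-3.21161)·(2.79077 − 5.10000) / (-3.21161 − 15.01000) = 2.79077 − (7.41634)/(-18.22161) = 3.19778
F(3.19778) = -0.77422
r4 = 3.19778 − (-0.77422)·(3.19778 − 2.79077) / (-0.77422 − (-3.21161)) = 3.19778 − (-0.31511)/(2.43739) = 3.32706

3.327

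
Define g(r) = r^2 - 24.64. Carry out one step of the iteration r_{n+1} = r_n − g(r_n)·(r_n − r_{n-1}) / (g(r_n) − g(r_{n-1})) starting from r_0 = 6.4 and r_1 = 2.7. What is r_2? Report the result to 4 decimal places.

g(6.4) = 16.320000, g(2.7) = -17.350000
r_2 = 2.700000 − (-17.350000)·(2.700000 − 6.400000) / (-17.350000 − 16.320000) = 2.700000 − (64.195000)/(-33.670000) = 4.606593

4.6066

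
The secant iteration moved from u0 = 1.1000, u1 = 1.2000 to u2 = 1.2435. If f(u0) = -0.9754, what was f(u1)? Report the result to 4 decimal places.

The secant line through (1.1000, -0.9754) and (1.2000, f(u1)) crosses zero at u2 = 1.2435.
So (1.1000, -0.9754), (1.2000, f(u1)), (1.2435, 0) are collinear:
f(u1) = -0.9754 · (1.2000 − 1.2435) / (1.1000 − 1.2435) = -0.9754 · (-0.043500)/(-0.143500) = -0.295679

-0.2957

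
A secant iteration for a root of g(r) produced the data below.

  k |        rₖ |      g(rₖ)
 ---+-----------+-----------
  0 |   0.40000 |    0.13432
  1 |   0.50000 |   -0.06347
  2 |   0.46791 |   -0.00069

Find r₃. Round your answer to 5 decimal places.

r₃ = 0.46791 − (-0.00069)·(0.46791 − 0.50000) / (-0.00069 − (-0.06347))
   = 0.46791 − (0.0000221)/(0.0627800) = 0.4675573

0.46756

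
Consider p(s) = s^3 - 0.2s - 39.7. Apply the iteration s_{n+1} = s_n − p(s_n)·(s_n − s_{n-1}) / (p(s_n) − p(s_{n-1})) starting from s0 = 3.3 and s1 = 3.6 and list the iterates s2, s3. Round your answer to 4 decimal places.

3.4245, 3.4306

p(3.3) = -4.423000, p(3.6) = 6.236000
s2 = 3.600000 − 6.236000·(3.600000 − 3.300000) / (6.236000 − (-4.423000)) = 3.600000 − (1.870800)/(10.659000) = 3.424486
p(3.424486) = -0.225580
s3 = 3.424486 − (-0.225580)·(3.424486 − 3.600000) / (-0.225580 − 6.236000) = 3.424486 − (0.039592)/(-6.461580) = 3.430614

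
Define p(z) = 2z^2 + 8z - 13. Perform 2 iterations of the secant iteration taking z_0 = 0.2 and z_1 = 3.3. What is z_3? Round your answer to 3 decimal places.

1.169

p(0.2) = -11.32000, p(3.3) = 35.18000
z_2 = 3.30000 − 35.18000·(3.30000 − 0.20000) / (35.18000 − (-11.32000)) = 3.30000 − (109.05800)/(46.50000) = 0.95467
p(0.95467) = -3.53989
z_3 = 0.95467 − (-3.53989)·(0.95467 − 3.30000) / (-3.53989 − 35.18000) = 0.95467 − (8.30222)/(-38.71989) = 1.16908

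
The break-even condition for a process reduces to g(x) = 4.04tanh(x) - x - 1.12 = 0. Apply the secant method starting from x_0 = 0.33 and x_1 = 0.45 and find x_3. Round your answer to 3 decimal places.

g(0.33) = -0.16318, g(0.45) = 0.13447
x_2 = 0.45000 − 0.13447·(0.45000 − 0.33000) / (0.13447 − (-0.16318)) = 0.45000 − (0.01614)/(0.29765) = 0.39579
g(0.39579) = 0.00462
x_3 = 0.39579 − 0.00462·(0.39579 − 0.45000) / (0.00462 − 0.13447) = 0.39579 − (-0.00025)/(-0.12985) = 0.39386

0.394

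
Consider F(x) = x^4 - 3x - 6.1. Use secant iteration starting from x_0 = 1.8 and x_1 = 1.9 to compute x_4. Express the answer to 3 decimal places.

1.847

F(1.8) = -1.00240, F(1.9) = 1.23210
x_2 = 1.90000 − 1.23210·(1.90000 − 1.80000) / (1.23210 − (-1.00240)) = 1.90000 − (0.12321)/(2.23450) = 1.84486
F(1.84486) = -0.05071
x_3 = 1.84486 − (-0.05071)·(1.84486 − 1.90000) / (-0.05071 − 1.23210) = 1.84486 − (0.00280)/(-1.28281) = 1.84704
F(1.84704) = -0.00241
x_4 = 1.84704 − (-0.00241)·(1.84704 − 1.84486) / (-0.00241 − (-0.05071)) = 1.84704 − (-0.00001)/(0.04830) = 1.84715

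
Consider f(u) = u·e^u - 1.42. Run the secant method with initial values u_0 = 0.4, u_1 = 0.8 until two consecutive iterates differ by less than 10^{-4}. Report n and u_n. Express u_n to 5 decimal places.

f(0.4) = -0.8232701, f(0.8) = 0.3604327
u_2 = 0.8000000 − 0.3604327·(0.4000000)/(1.1837029) = 0.6782016;  |Δ| = 0.1217984
f(0.6782016) = -0.0837182
u_3 = 0.6782016 − (-0.0837182)·(-0.1217984)/(-0.4441510) = 0.7011595;  |Δ| = 0.0229578
f(0.7011595) = -0.0064002
u_4 = 0.7011595 − (-0.0064002)·(0.0229578)/(0.0773181) = 0.7030598;  |Δ| = 0.0019004
f(0.7030598) = 0.0001274
u_5 = 0.7030598 − 0.0001274·(0.0019004)/(0.0065276) = 0.7030228;  |Δ| = 0.0000371
|u_5 − u_4| = 0.0000371 < 10^{-4}

n = 5, u_n = 0.70302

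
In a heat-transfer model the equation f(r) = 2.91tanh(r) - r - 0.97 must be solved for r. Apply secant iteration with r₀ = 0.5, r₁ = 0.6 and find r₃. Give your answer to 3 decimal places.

0.607

f(0.5) = -0.12524, f(0.6) = -0.00719
r₂ = 0.60000 − (-0.00719)·(0.60000 − 0.50000) / (-0.00719 − (-0.12524)) = 0.60000 − (-0.00072)/(0.11805) = 0.60609
f(0.60609) = -0.00071
r₃ = 0.60609 − (-0.00071)·(0.60609 − 0.60000) / (-0.00071 − (-0.00719)) = 0.60609 − (0.00000)/(0.00648) = 0.60675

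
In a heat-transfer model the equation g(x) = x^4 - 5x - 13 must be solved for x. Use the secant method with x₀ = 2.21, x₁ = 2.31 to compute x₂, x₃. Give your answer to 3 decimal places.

2.215, 2.215

g(2.21) = -0.19557, g(2.31) = 3.92396
x₂ = 2.31000 − 3.92396·(2.31000 − 2.21000) / (3.92396 − (-0.19557)) = 2.31000 − (0.39240)/(4.11953) = 2.21475
g(2.21475) = -0.01367
x₃ = 2.21475 − (-0.01367)·(2.21475 − 2.31000) / (-0.01367 − 3.92396) = 2.21475 − (0.00130)/(-3.93764) = 2.21508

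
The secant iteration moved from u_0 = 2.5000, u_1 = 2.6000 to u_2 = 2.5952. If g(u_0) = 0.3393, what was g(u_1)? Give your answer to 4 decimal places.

The secant line through (2.5000, 0.3393) and (2.6000, g(u_1)) crosses zero at u_2 = 2.5952.
So (2.5000, 0.3393), (2.6000, g(u_1)), (2.5952, 0) are collinear:
g(u_1) = 0.3393 · (2.6000 − 2.5952) / (2.5000 − 2.5952) = 0.3393 · (0.004800)/(-0.095200) = -0.017108

-0.0171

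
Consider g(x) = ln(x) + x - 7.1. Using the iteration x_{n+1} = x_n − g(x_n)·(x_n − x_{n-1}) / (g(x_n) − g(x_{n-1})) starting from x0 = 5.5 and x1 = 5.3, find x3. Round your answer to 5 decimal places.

g(5.5) = 0.1047481, g(5.3) = -0.1322932
x2 = 5.3000000 − (-0.1322932)·(5.3000000 − 5.5000000) / (-0.1322932 − 0.1047481) = 5.3000000 − (0.0264586)/(-0.2370413) = 5.4116204
g(5.4116204) = 0.0001689
x3 = 5.4116204 − 0.0001689·(5.4116204 − 5.3000000) / (0.0001689 − (-0.1322932)) = 5.4116204 − (0.0000189)/(0.1324621) = 5.4114780

5.41148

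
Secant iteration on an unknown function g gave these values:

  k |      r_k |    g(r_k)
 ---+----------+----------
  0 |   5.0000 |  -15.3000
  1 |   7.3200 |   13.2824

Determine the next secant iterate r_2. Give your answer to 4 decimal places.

6.2419

r_2 = 7.3200 − 13.2824·(7.3200 − 5.0000) / (13.2824 − (-15.3000))
   = 7.3200 − (30.815168)/(28.582400) = 6.241883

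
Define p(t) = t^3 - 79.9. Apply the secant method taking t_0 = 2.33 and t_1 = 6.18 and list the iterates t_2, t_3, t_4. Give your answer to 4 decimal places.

p(2.33) = -67.250663, p(6.18) = 156.129032
t_2 = 6.180000 − 156.129032·(6.180000 − 2.330000) / (156.129032 − (-67.250663)) = 6.180000 − (601.096773)/(223.379695) = 3.489081
p(3.489081) = -37.425040
t_3 = 3.489081 − (-37.425040)·(3.489081 − 6.180000) / (-37.425040 − 156.129032) = 3.489081 − (100.707770)/(-193.554072) = 4.009389
p(4.009389) = -15.448283
t_4 = 4.009389 − (-15.448283)·(4.009389 − 3.489081) / (-15.448283 − (-37.425040)) = 4.009389 − (-8.037868)/(21.976757) = 4.375133

3.4891, 4.0094, 4.3751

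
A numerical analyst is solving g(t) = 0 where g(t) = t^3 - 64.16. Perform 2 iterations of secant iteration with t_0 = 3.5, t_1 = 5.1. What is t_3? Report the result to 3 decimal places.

g(3.5) = -21.28500, g(5.1) = 68.49100
t_2 = 5.10000 − 68.49100·(5.10000 − 3.50000) / (68.49100 − (-21.28500)) = 5.10000 − (109.58560)/(89.77600) = 3.87934
g(3.87934) = -5.77854
t_3 = 3.87934 − (-5.77854)·(3.87934 − 5.10000) / (-5.77854 − 68.49100) = 3.87934 − (7.05361)/(-74.26954) = 3.97432

3.974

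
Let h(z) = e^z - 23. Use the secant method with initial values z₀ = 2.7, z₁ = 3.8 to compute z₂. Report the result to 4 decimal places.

h(2.7) = -8.120268, h(3.8) = 21.701184
z₂ = 3.800000 − 21.701184·(3.800000 − 2.700000) / (21.701184 − (-8.120268)) = 3.800000 − (23.871303)/(29.821453) = 2.999526

2.9995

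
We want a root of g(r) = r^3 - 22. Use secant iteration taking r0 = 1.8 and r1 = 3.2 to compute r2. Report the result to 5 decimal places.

2.64033

g(1.8) = -16.1680000, g(3.2) = 10.7680000
r2 = 3.2000000 − 10.7680000·(3.2000000 − 1.8000000) / (10.7680000 − (-16.1680000)) = 3.2000000 − (15.0752000)/(26.9360000) = 2.6403326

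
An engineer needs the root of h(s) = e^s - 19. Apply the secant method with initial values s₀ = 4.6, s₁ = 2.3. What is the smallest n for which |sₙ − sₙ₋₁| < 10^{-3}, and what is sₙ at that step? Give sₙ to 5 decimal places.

n = 7, sₙ = 2.94444

h(4.6) = 80.4843156, h(2.3) = -9.0258175
s₂ = 2.3000000 − (-9.0258175)·(-2.3000000)/(-89.5101332) = 2.5319221;  |Δ| = 0.2319221
h(2.5319221) = -6.4223412
s₃ = 2.5319221 − (-6.4223412)·(0.2319221)/(2.6034763) = 3.1040353;  |Δ| = 0.5721132
h(3.1040353) = 3.2877071
s₄ = 3.1040353 − 3.2877071·(0.5721132)/(9.7100484) = 2.9103246;  |Δ| = 0.1937107
h(2.9103246) = -0.6372427
s₅ = 2.9103246 − (-0.6372427)·(-0.1937107)/(-3.9249498) = 2.9417748;  |Δ| = 0.0314503
h(2.9417748) = -0.0505515
s₆ = 2.9417748 − (-0.0505515)·(0.0314503)/(0.5866912) = 2.9444847;  |Δ| = 0.0027099
h(2.9444847) = 0.0008687
s₇ = 2.9444847 − 0.0008687·(0.0027099)/(0.0514203) = 2.9444389;  |Δ| = 0.0000458
|s₇ − s₆| = 0.0000458 < 10^{-3}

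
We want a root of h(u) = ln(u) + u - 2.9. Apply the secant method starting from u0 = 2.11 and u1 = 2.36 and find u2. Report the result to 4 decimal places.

h(2.11) = -0.043312, h(2.36) = 0.318662
u2 = 2.360000 − 0.318662·(2.360000 − 2.110000) / (0.318662 − (-0.043312)) = 2.360000 − (0.079665)/(0.361974) = 2.139914

2.1399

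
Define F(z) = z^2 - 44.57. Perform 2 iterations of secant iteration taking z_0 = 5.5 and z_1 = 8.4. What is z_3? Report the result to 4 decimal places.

F(5.5) = -14.320000, F(8.4) = 25.990000
z_2 = 8.400000 − 25.990000·(8.400000 − 5.500000) / (25.990000 − (-14.320000)) = 8.400000 − (75.371000)/(40.310000) = 6.530216
F(6.530216) = -1.926281
z_3 = 6.530216 − (-1.926281)·(6.530216 − 8.400000) / (-1.926281 − 25.990000) = 6.530216 − (3.601730)/(-27.916281) = 6.659235

6.6592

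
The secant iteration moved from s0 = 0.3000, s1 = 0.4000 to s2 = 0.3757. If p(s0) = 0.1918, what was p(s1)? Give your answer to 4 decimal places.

The secant line through (0.3000, 0.1918) and (0.4000, p(s1)) crosses zero at s2 = 0.3757.
So (0.3000, 0.1918), (0.4000, p(s1)), (0.3757, 0) are collinear:
p(s1) = 0.1918 · (0.4000 − 0.3757) / (0.3000 − 0.3757) = 0.1918 · (0.024300)/(-0.075700) = -0.061569

-0.0616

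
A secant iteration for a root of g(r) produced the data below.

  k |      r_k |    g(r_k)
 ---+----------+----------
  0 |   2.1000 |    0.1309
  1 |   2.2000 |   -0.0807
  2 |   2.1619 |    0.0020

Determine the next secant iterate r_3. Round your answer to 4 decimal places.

2.1628

r_3 = 2.1619 − 0.0020·(2.1619 − 2.2000) / (0.0020 − (-0.0807))
   = 2.1619 − (-0.000076)/(0.082700) = 2.162821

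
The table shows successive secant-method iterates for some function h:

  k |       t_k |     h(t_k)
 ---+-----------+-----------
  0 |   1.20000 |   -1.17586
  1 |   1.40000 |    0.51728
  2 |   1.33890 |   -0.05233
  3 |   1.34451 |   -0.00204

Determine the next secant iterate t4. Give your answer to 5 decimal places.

1.34474

t4 = 1.34451 − (-0.00204)·(1.34451 − 1.33890) / (-0.00204 − (-0.05233))
   = 1.34451 − (-0.0000114)/(0.0502900) = 1.3447376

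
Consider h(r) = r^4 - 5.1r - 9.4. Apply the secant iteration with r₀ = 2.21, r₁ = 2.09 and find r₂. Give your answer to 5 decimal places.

h(2.21) = 3.1834328, h(2.09) = -0.9787024
r₂ = 2.0900000 − (-0.9787024)·(2.0900000 − 2.2100000) / (-0.9787024 − 3.1834328) = 2.0900000 − (0.1174443)/(-4.1621352) = 2.1182173

2.11822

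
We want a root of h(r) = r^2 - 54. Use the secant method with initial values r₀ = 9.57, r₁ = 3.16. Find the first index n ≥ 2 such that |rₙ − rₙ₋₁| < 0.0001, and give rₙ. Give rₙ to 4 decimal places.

h(9.57) = 37.584900, h(3.16) = -44.014400
r₂ = 3.160000 − (-44.014400)·(-6.410000)/(-81.599300) = 6.617533;  |Δ| = 3.457533
h(6.617533) = -10.208252
r₃ = 6.617533 − (-10.208252)·(3.457533)/(33.806148) = 7.661585;  |Δ| = 1.044052
h(7.661585) = 4.699888
r₄ = 7.661585 − 4.699888·(1.044052)/(14.908140) = 7.332441;  |Δ| = 0.329144
h(7.332441) = -0.235308
r₅ = 7.332441 − (-0.235308)·(-0.329144)/(-4.935196) = 7.348135;  |Δ| = 0.015693
h(7.348135) = -0.004919
r₆ = 7.348135 − (-0.004919)·(0.015693)/(0.230389) = 7.348470;  |Δ| = 0.000335
h(7.348470) = 0.000005
r₇ = 7.348470 − 0.000005·(0.000335)/(0.004924) = 7.348469;  |Δ| = 0.000000
|r₇ − r₆| = 0.000000 < 0.0001

n = 7, rₙ = 7.3485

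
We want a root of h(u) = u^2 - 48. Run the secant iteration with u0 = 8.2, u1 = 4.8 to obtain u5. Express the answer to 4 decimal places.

h(8.2) = 19.240000, h(4.8) = -24.960000
u2 = 4.800000 − (-24.960000)·(4.800000 − 8.200000) / (-24.960000 − 19.240000) = 4.800000 − (84.864000)/(-44.200000) = 6.720000
h(6.720000) = -2.841600
u3 = 6.720000 − (-2.841600)·(6.720000 − 4.800000) / (-2.841600 − (-24.960000)) = 6.720000 − (-5.455872)/(22.118400) = 6.966667
h(6.966667) = 0.534444
u4 = 6.966667 − 0.534444·(6.966667 − 6.720000) / (0.534444 − (-2.841600)) = 6.966667 − (0.131830)/(3.376044) = 6.927618
h(6.927618) = -0.008107
u5 = 6.927618 − (-0.008107)·(6.927618 − 6.966667) / (-0.008107 − 0.534444) = 6.927618 − (0.000317)/(-0.542552) = 6.928202

6.9282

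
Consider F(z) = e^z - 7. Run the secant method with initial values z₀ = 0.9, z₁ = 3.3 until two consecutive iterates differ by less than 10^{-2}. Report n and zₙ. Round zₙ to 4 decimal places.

F(0.9) = -4.540397, F(3.3) = 20.112639
z₂ = 3.300000 − 20.112639·(2.400000)/(24.653036) = 1.342013;  |Δ| = 1.957987
F(1.342013) = -3.173263
z₃ = 1.342013 − (-3.173263)·(-1.957987)/(-23.285901) = 1.608835;  |Δ| = 0.266823
F(1.608835) = -2.003012
z₄ = 1.608835 − (-2.003012)·(0.266823)/(1.170251) = 2.065532;  |Δ| = 0.456696
F(2.065532) = 0.889491
z₅ = 2.065532 − 0.889491·(0.456696)/(2.892503) = 1.925090;  |Δ| = 0.140441
F(1.925090) = -0.144233
z₆ = 1.925090 − (-0.144233)·(-0.140441)/(-1.033724) = 1.944686;  |Δ| = 0.019595
F(1.944686) = -0.008566
z₇ = 1.944686 − (-0.008566)·(0.019595)/(0.135667) = 1.945923;  |Δ| = 0.001237
|z₇ − z₆| = 0.001237 < 10^{-2}

n = 7, zₙ = 1.9459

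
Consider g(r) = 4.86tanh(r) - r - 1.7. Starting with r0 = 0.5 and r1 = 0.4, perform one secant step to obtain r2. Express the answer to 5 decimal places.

g(0.5) = 0.0458894, g(0.4) = -0.2534480
r2 = 0.4000000 − (-0.2534480)·(0.4000000 − 0.5000000) / (-0.2534480 − 0.0458894) = 0.4000000 − (0.0253448)/(-0.2993374) = 0.4846697

0.48467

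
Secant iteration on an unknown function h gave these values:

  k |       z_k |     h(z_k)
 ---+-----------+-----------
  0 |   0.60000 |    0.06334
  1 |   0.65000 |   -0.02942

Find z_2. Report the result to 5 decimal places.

0.63414

z_2 = 0.65000 − (-0.02942)·(0.65000 − 0.60000) / (-0.02942 − 0.06334)
   = 0.65000 − (-0.0014710)/(-0.0927600) = 0.6341419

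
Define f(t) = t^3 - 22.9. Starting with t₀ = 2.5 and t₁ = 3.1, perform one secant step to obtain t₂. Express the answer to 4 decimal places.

f(2.5) = -7.275000, f(3.1) = 6.891000
t₂ = 3.100000 − 6.891000·(3.100000 − 2.500000) / (6.891000 − (-7.275000)) = 3.100000 − (4.134600)/(14.166000) = 2.808132

2.8081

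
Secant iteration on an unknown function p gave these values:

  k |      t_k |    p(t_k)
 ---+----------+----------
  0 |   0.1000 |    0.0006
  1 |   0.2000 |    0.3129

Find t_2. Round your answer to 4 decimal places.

0.0998

t_2 = 0.2000 − 0.3129·(0.2000 − 0.1000) / (0.3129 − 0.0006)
   = 0.2000 − (0.031290)/(0.312300) = 0.099808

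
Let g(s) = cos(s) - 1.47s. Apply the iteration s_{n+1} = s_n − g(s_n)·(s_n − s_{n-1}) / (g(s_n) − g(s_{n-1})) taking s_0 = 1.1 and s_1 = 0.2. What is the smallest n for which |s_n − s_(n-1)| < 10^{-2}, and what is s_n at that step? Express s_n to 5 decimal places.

n = 4, s_n = 0.57196

g(1.1) = -1.1634039, g(0.2) = 0.6860666
s_2 = 0.2000000 − 0.6860666·(-0.9000000)/(1.8494705) = 0.5338577;  |Δ| = 0.3338577
g(0.5338577) = 0.0760797
s_3 = 0.5338577 − 0.0760797·(0.3338577)/(-0.6099869) = 0.5754976;  |Δ| = 0.0416399
g(0.5754976) = -0.0070598
s_4 = 0.5754976 − (-0.0070598)·(0.0416399)/(-0.0831395) = 0.5719617;  |Δ| = 0.0035359
|s_4 − s_3| = 0.0035359 < 10^{-2}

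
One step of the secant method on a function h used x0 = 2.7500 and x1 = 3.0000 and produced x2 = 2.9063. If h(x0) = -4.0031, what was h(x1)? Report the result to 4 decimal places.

2.3998

The secant line through (2.7500, -4.0031) and (3.0000, h(x1)) crosses zero at x2 = 2.9063.
So (2.7500, -4.0031), (3.0000, h(x1)), (2.9063, 0) are collinear:
h(x1) = -4.0031 · (3.0000 − 2.9063) / (2.7500 − 2.9063) = -4.0031 · (0.093700)/(-0.156300) = 2.399811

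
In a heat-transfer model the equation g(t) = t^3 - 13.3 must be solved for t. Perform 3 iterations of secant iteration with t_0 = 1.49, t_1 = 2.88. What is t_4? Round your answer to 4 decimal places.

g(1.49) = -9.992051, g(2.88) = 10.587872
t_2 = 2.880000 − 10.587872·(2.880000 − 1.490000) / (10.587872 − (-9.992051)) = 2.880000 − (14.717142)/(20.579923) = 2.164879
g(2.164879) = -3.153864
t_3 = 2.164879 − (-3.153864)·(2.164879 − 2.880000) / (-3.153864 − 10.587872) = 2.164879 − (2.255395)/(-13.741736) = 2.329006
g(2.329006) = -0.666844
t_4 = 2.329006 − (-0.666844)·(2.329006 − 2.164879) / (-0.666844 − (-3.153864)) = 2.329006 − (-0.109447)/(2.487020) = 2.373014

2.3730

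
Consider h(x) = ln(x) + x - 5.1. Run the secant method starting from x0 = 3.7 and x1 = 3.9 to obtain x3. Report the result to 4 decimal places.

h(3.7) = -0.091667, h(3.9) = 0.160977
x2 = 3.900000 − 0.160977·(3.900000 − 3.700000) / (0.160977 − (-0.091667)) = 3.900000 − (0.032195)/(0.252644) = 3.772566
h(3.772566) = 0.000322
x3 = 3.772566 − 0.000322·(3.772566 − 3.900000) / (0.000322 − 0.160977) = 3.772566 − (-0.000041)/(-0.160655) = 3.772311

3.7723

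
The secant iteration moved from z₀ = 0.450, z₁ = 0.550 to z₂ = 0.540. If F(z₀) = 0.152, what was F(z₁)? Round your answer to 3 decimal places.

-0.017

The secant line through (0.450, 0.152) and (0.550, F(z₁)) crosses zero at z₂ = 0.540.
So (0.450, 0.152), (0.550, F(z₁)), (0.540, 0) are collinear:
F(z₁) = 0.152 · (0.550 − 0.540) / (0.450 − 0.540) = 0.152 · (0.01000)/(-0.09000) = -0.01689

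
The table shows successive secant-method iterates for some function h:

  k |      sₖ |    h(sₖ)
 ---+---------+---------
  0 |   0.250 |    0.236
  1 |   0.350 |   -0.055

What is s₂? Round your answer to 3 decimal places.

s₂ = 0.350 − (-0.055)·(0.350 − 0.250) / (-0.055 − 0.236)
   = 0.350 − (-0.00550)/(-0.29100) = 0.33110

0.331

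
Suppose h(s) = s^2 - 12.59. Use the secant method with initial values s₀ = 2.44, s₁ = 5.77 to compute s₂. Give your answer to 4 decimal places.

h(2.44) = -6.636400, h(5.77) = 20.702900
s₂ = 5.770000 − 20.702900·(5.770000 − 2.440000) / (20.702900 − (-6.636400)) = 5.770000 − (68.940657)/(27.339300) = 3.248331

3.2483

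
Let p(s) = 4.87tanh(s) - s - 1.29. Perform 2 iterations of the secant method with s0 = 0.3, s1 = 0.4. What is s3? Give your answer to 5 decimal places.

p(0.3) = -0.1713076, p(0.4) = 0.1603514
s2 = 0.4000000 − 0.1603514·(0.4000000 − 0.3000000) / (0.1603514 − (-0.1713076)) = 0.4000000 − (0.0160351)/(0.3316590) = 0.3516517
p(0.3516517) = 0.0036269
s3 = 0.3516517 − 0.0036269·(0.3516517 − 0.4000000) / (0.0036269 − 0.1603514) = 0.3516517 − (-0.0001754)/(-0.1567245) = 0.3505328

0.35053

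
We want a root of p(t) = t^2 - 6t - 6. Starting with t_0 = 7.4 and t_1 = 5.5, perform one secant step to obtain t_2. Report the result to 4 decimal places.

6.7681

p(7.4) = 4.360000, p(5.5) = -8.750000
t_2 = 5.500000 − (-8.750000)·(5.500000 − 7.400000) / (-8.750000 − 4.360000) = 5.500000 − (16.625000)/(-13.110000) = 6.768116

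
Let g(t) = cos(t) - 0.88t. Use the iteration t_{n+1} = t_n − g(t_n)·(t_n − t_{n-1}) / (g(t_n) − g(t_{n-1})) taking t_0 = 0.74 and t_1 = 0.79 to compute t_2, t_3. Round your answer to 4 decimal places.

0.7955, 0.7954

g(0.74) = 0.087269, g(0.79) = 0.008645
t_2 = 0.790000 − 0.008645·(0.790000 − 0.740000) / (0.008645 − 0.087269) = 0.790000 − (0.000432)/(-0.078623) = 0.795498
g(0.795498) = -0.000109
t_3 = 0.795498 − (-0.000109)·(0.795498 − 0.790000) / (-0.000109 − 0.008645) = 0.795498 − (-0.000001)/(-0.008754) = 0.795430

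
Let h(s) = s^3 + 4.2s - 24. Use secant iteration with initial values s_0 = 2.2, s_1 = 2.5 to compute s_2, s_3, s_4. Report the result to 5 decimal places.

h(2.2) = -4.1120000, h(2.5) = 2.1250000
s_2 = 2.5000000 − 2.1250000·(2.5000000 − 2.2000000) / (2.1250000 − (-4.1120000)) = 2.5000000 − (0.6375000)/(6.2370000) = 2.3977874
h(2.3977874) = -0.1434915
s_3 = 2.3977874 − (-0.1434915)·(2.3977874 − 2.5000000) / (-0.1434915 − 2.1250000) = 2.3977874 − (0.0146666)/(-2.2684915) = 2.4042528
h(2.4042528) = -0.0045203
s_4 = 2.4042528 − (-0.0045203)·(2.4042528 − 2.3977874) / (-0.0045203 − (-0.1434915)) = 2.4042528 − (-0.0000292)/(0.1389712) = 2.4044631

2.39779, 2.40425, 2.40446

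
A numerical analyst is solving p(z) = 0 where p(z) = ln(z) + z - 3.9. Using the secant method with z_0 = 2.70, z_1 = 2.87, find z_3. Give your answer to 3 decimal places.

2.852

p(2.70) = -0.20675, p(2.87) = 0.02431
z_2 = 2.87000 − 0.02431·(2.87000 − 2.70000) / (0.02431 − (-0.20675)) = 2.87000 − (0.00413)/(0.23106) = 2.85211
p(2.85211) = 0.00017
z_3 = 2.85211 − 0.00017·(2.85211 − 2.87000) / (0.00017 − 0.02431) = 2.85211 − (0.00000)/(-0.02414) = 2.85198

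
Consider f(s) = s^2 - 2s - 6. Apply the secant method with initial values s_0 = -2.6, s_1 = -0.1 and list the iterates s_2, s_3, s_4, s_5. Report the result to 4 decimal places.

-1.3319, -1.7871, -1.6371, -1.6455

f(-2.6) = 5.960000, f(-0.1) = -5.790000
s_2 = -0.100000 − (-5.790000)·(-0.100000 − (-2.600000)) / (-5.790000 − 5.960000) = -0.100000 − (-14.475000)/(-11.750000) = -1.331915
f(-1.331915) = -1.562173
s_3 = -1.331915 − (-1.562173)·(-1.331915 − (-0.100000)) / (-1.562173 − (-5.790000)) = -1.331915 − (1.924464)/(4.227827) = -1.787105
f(-1.787105) = 0.767953
s_4 = -1.787105 − 0.767953·(-1.787105 − (-1.331915)) / (0.767953 − (-1.562173)) = -1.787105 − (-0.349564)/(2.330126) = -1.637085
f(-1.637085) = -0.045782
s_5 = -1.637085 − (-0.045782)·(-1.637085 − (-1.787105)) / (-0.045782 − 0.767953) = -1.637085 − (-0.006868)/(-0.813735) = -1.645525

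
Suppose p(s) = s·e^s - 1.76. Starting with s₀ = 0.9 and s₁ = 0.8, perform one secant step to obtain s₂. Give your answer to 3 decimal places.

p(0.9) = 0.45364, p(0.8) = 0.02043
s₂ = 0.80000 − 0.02043·(0.80000 − 0.90000) / (0.02043 − 0.45364) = 0.80000 − (-0.00204)/(-0.43321) = 0.79528

0.795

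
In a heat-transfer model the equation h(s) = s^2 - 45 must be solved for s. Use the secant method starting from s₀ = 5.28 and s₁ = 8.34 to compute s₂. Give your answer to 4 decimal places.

h(5.28) = -17.121600, h(8.34) = 24.555600
s₂ = 8.340000 − 24.555600·(8.340000 − 5.280000) / (24.555600 − (-17.121600)) = 8.340000 − (75.140136)/(41.677200) = 6.537093

6.5371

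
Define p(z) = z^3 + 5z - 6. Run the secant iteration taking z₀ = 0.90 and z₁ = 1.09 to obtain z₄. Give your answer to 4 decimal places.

1.0000

p(0.90) = -0.771000, p(1.09) = 0.745029
z₂ = 1.090000 − 0.745029·(1.090000 − 0.900000) / (0.745029 − (-0.771000)) = 1.090000 − (0.141556)/(1.516029) = 0.996627
p(0.996627) = -0.026946
z₃ = 0.996627 − (-0.026946)·(0.996627 − 1.090000) / (-0.026946 − 0.745029) = 0.996627 − (0.002516)/(-0.771975) = 0.999887
p(0.999887) = -0.000907
z₄ = 0.999887 − (-0.000907)·(0.999887 − 0.996627) / (-0.000907 − (-0.026946)) = 0.999887 − (-0.000003)/(0.026040) = 1.000000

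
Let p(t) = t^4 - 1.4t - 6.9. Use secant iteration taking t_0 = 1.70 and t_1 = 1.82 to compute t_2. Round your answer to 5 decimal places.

p(1.70) = -0.9279000, p(1.82) = 1.5239938
t_2 = 1.8200000 − 1.5239938·(1.8200000 − 1.7000000) / (1.5239938 − (-0.9279000)) = 1.8200000 − (0.1828793)/(2.4518938) = 1.7454131

1.74541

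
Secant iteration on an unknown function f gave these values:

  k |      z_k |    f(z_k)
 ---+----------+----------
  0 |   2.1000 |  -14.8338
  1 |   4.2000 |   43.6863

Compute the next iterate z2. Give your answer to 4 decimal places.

z2 = 4.2000 − 43.6863·(4.2000 − 2.1000) / (43.6863 − (-14.8338))
   = 4.2000 − (91.741230)/(58.520100) = 2.632312

2.6323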